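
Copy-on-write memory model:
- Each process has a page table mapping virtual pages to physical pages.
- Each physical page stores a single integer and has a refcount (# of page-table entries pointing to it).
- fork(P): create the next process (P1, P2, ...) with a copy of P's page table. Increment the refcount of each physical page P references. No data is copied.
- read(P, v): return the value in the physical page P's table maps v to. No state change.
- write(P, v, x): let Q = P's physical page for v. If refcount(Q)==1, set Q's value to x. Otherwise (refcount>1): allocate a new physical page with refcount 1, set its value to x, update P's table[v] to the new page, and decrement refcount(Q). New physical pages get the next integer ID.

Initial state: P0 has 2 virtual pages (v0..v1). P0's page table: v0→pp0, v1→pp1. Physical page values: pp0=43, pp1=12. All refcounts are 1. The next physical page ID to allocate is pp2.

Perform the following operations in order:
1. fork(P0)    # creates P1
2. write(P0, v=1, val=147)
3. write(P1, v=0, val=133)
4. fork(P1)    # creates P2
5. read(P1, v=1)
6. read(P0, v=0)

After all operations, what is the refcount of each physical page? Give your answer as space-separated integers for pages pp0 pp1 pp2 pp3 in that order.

Answer: 1 2 1 2

Derivation:
Op 1: fork(P0) -> P1. 2 ppages; refcounts: pp0:2 pp1:2
Op 2: write(P0, v1, 147). refcount(pp1)=2>1 -> COPY to pp2. 3 ppages; refcounts: pp0:2 pp1:1 pp2:1
Op 3: write(P1, v0, 133). refcount(pp0)=2>1 -> COPY to pp3. 4 ppages; refcounts: pp0:1 pp1:1 pp2:1 pp3:1
Op 4: fork(P1) -> P2. 4 ppages; refcounts: pp0:1 pp1:2 pp2:1 pp3:2
Op 5: read(P1, v1) -> 12. No state change.
Op 6: read(P0, v0) -> 43. No state change.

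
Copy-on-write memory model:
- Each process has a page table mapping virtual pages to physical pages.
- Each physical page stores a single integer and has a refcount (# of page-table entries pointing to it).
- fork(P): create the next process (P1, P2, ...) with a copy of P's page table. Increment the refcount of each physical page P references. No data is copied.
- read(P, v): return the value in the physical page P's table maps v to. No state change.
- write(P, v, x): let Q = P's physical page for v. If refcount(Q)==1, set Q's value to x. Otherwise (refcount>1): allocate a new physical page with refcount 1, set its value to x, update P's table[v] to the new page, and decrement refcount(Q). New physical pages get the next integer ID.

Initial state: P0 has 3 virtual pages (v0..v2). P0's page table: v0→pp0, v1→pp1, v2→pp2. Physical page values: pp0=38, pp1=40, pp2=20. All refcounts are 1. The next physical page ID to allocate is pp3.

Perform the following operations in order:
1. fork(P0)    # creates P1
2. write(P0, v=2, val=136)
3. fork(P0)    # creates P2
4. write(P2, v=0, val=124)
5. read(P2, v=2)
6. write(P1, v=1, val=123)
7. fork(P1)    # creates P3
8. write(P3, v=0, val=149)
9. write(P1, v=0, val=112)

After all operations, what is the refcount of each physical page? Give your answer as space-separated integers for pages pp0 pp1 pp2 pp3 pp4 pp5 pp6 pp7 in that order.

Op 1: fork(P0) -> P1. 3 ppages; refcounts: pp0:2 pp1:2 pp2:2
Op 2: write(P0, v2, 136). refcount(pp2)=2>1 -> COPY to pp3. 4 ppages; refcounts: pp0:2 pp1:2 pp2:1 pp3:1
Op 3: fork(P0) -> P2. 4 ppages; refcounts: pp0:3 pp1:3 pp2:1 pp3:2
Op 4: write(P2, v0, 124). refcount(pp0)=3>1 -> COPY to pp4. 5 ppages; refcounts: pp0:2 pp1:3 pp2:1 pp3:2 pp4:1
Op 5: read(P2, v2) -> 136. No state change.
Op 6: write(P1, v1, 123). refcount(pp1)=3>1 -> COPY to pp5. 6 ppages; refcounts: pp0:2 pp1:2 pp2:1 pp3:2 pp4:1 pp5:1
Op 7: fork(P1) -> P3. 6 ppages; refcounts: pp0:3 pp1:2 pp2:2 pp3:2 pp4:1 pp5:2
Op 8: write(P3, v0, 149). refcount(pp0)=3>1 -> COPY to pp6. 7 ppages; refcounts: pp0:2 pp1:2 pp2:2 pp3:2 pp4:1 pp5:2 pp6:1
Op 9: write(P1, v0, 112). refcount(pp0)=2>1 -> COPY to pp7. 8 ppages; refcounts: pp0:1 pp1:2 pp2:2 pp3:2 pp4:1 pp5:2 pp6:1 pp7:1

Answer: 1 2 2 2 1 2 1 1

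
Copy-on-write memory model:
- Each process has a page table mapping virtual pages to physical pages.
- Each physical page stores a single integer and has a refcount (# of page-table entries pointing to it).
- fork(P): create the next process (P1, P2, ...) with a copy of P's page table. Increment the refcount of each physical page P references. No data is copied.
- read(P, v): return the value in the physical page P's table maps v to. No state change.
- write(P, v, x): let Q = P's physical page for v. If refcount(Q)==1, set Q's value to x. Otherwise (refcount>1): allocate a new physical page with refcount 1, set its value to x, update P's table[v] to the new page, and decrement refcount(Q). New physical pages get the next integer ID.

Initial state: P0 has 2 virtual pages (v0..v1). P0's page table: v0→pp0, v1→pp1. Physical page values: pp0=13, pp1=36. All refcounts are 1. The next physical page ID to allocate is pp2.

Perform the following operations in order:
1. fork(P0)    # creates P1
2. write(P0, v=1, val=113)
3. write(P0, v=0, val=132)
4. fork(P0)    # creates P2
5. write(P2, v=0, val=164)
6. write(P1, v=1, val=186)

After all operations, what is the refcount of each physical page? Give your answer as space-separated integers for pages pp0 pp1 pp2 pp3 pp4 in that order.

Answer: 1 1 2 1 1

Derivation:
Op 1: fork(P0) -> P1. 2 ppages; refcounts: pp0:2 pp1:2
Op 2: write(P0, v1, 113). refcount(pp1)=2>1 -> COPY to pp2. 3 ppages; refcounts: pp0:2 pp1:1 pp2:1
Op 3: write(P0, v0, 132). refcount(pp0)=2>1 -> COPY to pp3. 4 ppages; refcounts: pp0:1 pp1:1 pp2:1 pp3:1
Op 4: fork(P0) -> P2. 4 ppages; refcounts: pp0:1 pp1:1 pp2:2 pp3:2
Op 5: write(P2, v0, 164). refcount(pp3)=2>1 -> COPY to pp4. 5 ppages; refcounts: pp0:1 pp1:1 pp2:2 pp3:1 pp4:1
Op 6: write(P1, v1, 186). refcount(pp1)=1 -> write in place. 5 ppages; refcounts: pp0:1 pp1:1 pp2:2 pp3:1 pp4:1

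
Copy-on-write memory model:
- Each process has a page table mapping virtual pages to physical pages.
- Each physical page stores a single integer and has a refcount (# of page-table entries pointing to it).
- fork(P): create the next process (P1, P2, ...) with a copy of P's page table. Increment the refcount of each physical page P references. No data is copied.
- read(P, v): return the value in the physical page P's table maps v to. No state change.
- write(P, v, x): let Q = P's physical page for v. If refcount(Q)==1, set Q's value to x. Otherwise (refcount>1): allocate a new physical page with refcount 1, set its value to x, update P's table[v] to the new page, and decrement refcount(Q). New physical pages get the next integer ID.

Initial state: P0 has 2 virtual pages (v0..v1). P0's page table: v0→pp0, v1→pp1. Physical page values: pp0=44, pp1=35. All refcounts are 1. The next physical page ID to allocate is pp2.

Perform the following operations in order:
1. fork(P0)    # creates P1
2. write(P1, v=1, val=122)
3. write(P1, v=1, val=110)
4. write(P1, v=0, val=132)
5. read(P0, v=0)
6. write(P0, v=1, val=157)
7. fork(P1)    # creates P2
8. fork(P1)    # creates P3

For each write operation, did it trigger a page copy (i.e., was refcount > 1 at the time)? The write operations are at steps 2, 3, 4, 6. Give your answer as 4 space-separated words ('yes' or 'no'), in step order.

Op 1: fork(P0) -> P1. 2 ppages; refcounts: pp0:2 pp1:2
Op 2: write(P1, v1, 122). refcount(pp1)=2>1 -> COPY to pp2. 3 ppages; refcounts: pp0:2 pp1:1 pp2:1
Op 3: write(P1, v1, 110). refcount(pp2)=1 -> write in place. 3 ppages; refcounts: pp0:2 pp1:1 pp2:1
Op 4: write(P1, v0, 132). refcount(pp0)=2>1 -> COPY to pp3. 4 ppages; refcounts: pp0:1 pp1:1 pp2:1 pp3:1
Op 5: read(P0, v0) -> 44. No state change.
Op 6: write(P0, v1, 157). refcount(pp1)=1 -> write in place. 4 ppages; refcounts: pp0:1 pp1:1 pp2:1 pp3:1
Op 7: fork(P1) -> P2. 4 ppages; refcounts: pp0:1 pp1:1 pp2:2 pp3:2
Op 8: fork(P1) -> P3. 4 ppages; refcounts: pp0:1 pp1:1 pp2:3 pp3:3

yes no yes no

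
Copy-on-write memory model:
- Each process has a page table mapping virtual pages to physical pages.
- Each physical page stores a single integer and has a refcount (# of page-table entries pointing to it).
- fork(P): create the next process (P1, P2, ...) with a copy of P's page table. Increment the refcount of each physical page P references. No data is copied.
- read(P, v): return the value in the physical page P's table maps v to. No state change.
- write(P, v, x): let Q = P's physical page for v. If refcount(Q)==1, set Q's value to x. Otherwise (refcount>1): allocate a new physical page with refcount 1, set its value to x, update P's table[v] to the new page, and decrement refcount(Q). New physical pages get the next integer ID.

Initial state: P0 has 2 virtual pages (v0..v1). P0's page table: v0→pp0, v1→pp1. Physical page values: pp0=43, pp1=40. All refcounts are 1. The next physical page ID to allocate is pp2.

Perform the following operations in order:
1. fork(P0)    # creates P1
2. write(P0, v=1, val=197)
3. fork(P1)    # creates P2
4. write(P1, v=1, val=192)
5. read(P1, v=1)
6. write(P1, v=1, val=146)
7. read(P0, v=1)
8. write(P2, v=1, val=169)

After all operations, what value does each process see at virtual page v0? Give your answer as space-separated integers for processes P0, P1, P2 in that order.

Answer: 43 43 43

Derivation:
Op 1: fork(P0) -> P1. 2 ppages; refcounts: pp0:2 pp1:2
Op 2: write(P0, v1, 197). refcount(pp1)=2>1 -> COPY to pp2. 3 ppages; refcounts: pp0:2 pp1:1 pp2:1
Op 3: fork(P1) -> P2. 3 ppages; refcounts: pp0:3 pp1:2 pp2:1
Op 4: write(P1, v1, 192). refcount(pp1)=2>1 -> COPY to pp3. 4 ppages; refcounts: pp0:3 pp1:1 pp2:1 pp3:1
Op 5: read(P1, v1) -> 192. No state change.
Op 6: write(P1, v1, 146). refcount(pp3)=1 -> write in place. 4 ppages; refcounts: pp0:3 pp1:1 pp2:1 pp3:1
Op 7: read(P0, v1) -> 197. No state change.
Op 8: write(P2, v1, 169). refcount(pp1)=1 -> write in place. 4 ppages; refcounts: pp0:3 pp1:1 pp2:1 pp3:1
P0: v0 -> pp0 = 43
P1: v0 -> pp0 = 43
P2: v0 -> pp0 = 43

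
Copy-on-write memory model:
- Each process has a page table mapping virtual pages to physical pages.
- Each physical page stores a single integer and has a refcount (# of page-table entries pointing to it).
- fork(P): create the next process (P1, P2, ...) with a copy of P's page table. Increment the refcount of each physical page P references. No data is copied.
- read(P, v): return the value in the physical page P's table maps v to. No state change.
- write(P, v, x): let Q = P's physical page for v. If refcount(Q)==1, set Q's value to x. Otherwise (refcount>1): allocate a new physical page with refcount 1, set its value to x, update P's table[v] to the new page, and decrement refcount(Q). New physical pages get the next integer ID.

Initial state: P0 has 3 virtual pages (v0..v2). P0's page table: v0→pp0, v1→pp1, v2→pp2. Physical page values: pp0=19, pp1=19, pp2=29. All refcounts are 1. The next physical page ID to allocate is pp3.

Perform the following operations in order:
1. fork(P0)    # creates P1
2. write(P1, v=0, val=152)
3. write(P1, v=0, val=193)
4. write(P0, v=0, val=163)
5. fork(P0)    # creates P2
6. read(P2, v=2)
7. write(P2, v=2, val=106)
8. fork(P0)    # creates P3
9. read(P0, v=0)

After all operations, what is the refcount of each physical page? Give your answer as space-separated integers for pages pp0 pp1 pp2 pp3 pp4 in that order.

Answer: 3 4 3 1 1

Derivation:
Op 1: fork(P0) -> P1. 3 ppages; refcounts: pp0:2 pp1:2 pp2:2
Op 2: write(P1, v0, 152). refcount(pp0)=2>1 -> COPY to pp3. 4 ppages; refcounts: pp0:1 pp1:2 pp2:2 pp3:1
Op 3: write(P1, v0, 193). refcount(pp3)=1 -> write in place. 4 ppages; refcounts: pp0:1 pp1:2 pp2:2 pp3:1
Op 4: write(P0, v0, 163). refcount(pp0)=1 -> write in place. 4 ppages; refcounts: pp0:1 pp1:2 pp2:2 pp3:1
Op 5: fork(P0) -> P2. 4 ppages; refcounts: pp0:2 pp1:3 pp2:3 pp3:1
Op 6: read(P2, v2) -> 29. No state change.
Op 7: write(P2, v2, 106). refcount(pp2)=3>1 -> COPY to pp4. 5 ppages; refcounts: pp0:2 pp1:3 pp2:2 pp3:1 pp4:1
Op 8: fork(P0) -> P3. 5 ppages; refcounts: pp0:3 pp1:4 pp2:3 pp3:1 pp4:1
Op 9: read(P0, v0) -> 163. No state change.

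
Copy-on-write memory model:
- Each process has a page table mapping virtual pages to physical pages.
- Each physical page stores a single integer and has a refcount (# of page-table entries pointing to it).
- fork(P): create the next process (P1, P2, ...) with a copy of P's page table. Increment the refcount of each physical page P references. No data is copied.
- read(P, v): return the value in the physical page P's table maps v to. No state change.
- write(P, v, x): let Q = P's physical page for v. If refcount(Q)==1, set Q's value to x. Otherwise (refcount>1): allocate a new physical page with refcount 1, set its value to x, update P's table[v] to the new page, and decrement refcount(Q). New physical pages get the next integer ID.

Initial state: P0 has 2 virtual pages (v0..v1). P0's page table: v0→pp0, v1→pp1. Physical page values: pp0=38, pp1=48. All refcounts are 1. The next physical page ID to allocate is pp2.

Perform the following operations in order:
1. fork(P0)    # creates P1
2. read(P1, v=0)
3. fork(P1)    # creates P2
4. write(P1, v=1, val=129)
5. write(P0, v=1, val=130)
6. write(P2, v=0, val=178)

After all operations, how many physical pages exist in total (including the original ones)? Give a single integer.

Answer: 5

Derivation:
Op 1: fork(P0) -> P1. 2 ppages; refcounts: pp0:2 pp1:2
Op 2: read(P1, v0) -> 38. No state change.
Op 3: fork(P1) -> P2. 2 ppages; refcounts: pp0:3 pp1:3
Op 4: write(P1, v1, 129). refcount(pp1)=3>1 -> COPY to pp2. 3 ppages; refcounts: pp0:3 pp1:2 pp2:1
Op 5: write(P0, v1, 130). refcount(pp1)=2>1 -> COPY to pp3. 4 ppages; refcounts: pp0:3 pp1:1 pp2:1 pp3:1
Op 6: write(P2, v0, 178). refcount(pp0)=3>1 -> COPY to pp4. 5 ppages; refcounts: pp0:2 pp1:1 pp2:1 pp3:1 pp4:1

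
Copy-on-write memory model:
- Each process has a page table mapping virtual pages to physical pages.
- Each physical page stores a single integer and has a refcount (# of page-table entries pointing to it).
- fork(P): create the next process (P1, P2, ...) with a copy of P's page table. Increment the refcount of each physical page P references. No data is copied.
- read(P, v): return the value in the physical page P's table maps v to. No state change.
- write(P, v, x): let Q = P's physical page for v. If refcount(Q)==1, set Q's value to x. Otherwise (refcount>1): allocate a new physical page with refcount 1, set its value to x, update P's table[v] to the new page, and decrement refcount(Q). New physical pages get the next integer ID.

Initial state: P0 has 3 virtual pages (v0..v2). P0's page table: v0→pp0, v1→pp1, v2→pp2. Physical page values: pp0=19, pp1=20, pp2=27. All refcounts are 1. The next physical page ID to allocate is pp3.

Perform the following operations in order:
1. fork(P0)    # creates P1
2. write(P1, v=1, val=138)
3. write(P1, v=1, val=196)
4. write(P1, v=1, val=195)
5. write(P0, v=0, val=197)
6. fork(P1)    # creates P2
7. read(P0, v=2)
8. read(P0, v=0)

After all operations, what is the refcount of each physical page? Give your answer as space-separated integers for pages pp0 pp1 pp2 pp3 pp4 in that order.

Answer: 2 1 3 2 1

Derivation:
Op 1: fork(P0) -> P1. 3 ppages; refcounts: pp0:2 pp1:2 pp2:2
Op 2: write(P1, v1, 138). refcount(pp1)=2>1 -> COPY to pp3. 4 ppages; refcounts: pp0:2 pp1:1 pp2:2 pp3:1
Op 3: write(P1, v1, 196). refcount(pp3)=1 -> write in place. 4 ppages; refcounts: pp0:2 pp1:1 pp2:2 pp3:1
Op 4: write(P1, v1, 195). refcount(pp3)=1 -> write in place. 4 ppages; refcounts: pp0:2 pp1:1 pp2:2 pp3:1
Op 5: write(P0, v0, 197). refcount(pp0)=2>1 -> COPY to pp4. 5 ppages; refcounts: pp0:1 pp1:1 pp2:2 pp3:1 pp4:1
Op 6: fork(P1) -> P2. 5 ppages; refcounts: pp0:2 pp1:1 pp2:3 pp3:2 pp4:1
Op 7: read(P0, v2) -> 27. No state change.
Op 8: read(P0, v0) -> 197. No state change.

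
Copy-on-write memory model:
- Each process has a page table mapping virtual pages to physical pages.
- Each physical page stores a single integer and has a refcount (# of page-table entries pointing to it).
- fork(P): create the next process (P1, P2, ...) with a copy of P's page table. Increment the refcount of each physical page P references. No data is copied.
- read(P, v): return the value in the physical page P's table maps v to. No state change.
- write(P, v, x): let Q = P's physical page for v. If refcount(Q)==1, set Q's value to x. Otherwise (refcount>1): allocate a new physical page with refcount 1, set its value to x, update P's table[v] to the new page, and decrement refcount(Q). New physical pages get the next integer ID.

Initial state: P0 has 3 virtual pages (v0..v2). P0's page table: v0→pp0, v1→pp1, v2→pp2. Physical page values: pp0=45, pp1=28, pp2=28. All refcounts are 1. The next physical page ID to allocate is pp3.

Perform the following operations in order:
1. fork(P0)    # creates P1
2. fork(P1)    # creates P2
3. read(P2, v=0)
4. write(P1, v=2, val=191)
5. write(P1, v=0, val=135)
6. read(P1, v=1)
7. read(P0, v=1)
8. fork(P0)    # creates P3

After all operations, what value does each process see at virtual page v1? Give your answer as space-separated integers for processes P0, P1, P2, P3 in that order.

Answer: 28 28 28 28

Derivation:
Op 1: fork(P0) -> P1. 3 ppages; refcounts: pp0:2 pp1:2 pp2:2
Op 2: fork(P1) -> P2. 3 ppages; refcounts: pp0:3 pp1:3 pp2:3
Op 3: read(P2, v0) -> 45. No state change.
Op 4: write(P1, v2, 191). refcount(pp2)=3>1 -> COPY to pp3. 4 ppages; refcounts: pp0:3 pp1:3 pp2:2 pp3:1
Op 5: write(P1, v0, 135). refcount(pp0)=3>1 -> COPY to pp4. 5 ppages; refcounts: pp0:2 pp1:3 pp2:2 pp3:1 pp4:1
Op 6: read(P1, v1) -> 28. No state change.
Op 7: read(P0, v1) -> 28. No state change.
Op 8: fork(P0) -> P3. 5 ppages; refcounts: pp0:3 pp1:4 pp2:3 pp3:1 pp4:1
P0: v1 -> pp1 = 28
P1: v1 -> pp1 = 28
P2: v1 -> pp1 = 28
P3: v1 -> pp1 = 28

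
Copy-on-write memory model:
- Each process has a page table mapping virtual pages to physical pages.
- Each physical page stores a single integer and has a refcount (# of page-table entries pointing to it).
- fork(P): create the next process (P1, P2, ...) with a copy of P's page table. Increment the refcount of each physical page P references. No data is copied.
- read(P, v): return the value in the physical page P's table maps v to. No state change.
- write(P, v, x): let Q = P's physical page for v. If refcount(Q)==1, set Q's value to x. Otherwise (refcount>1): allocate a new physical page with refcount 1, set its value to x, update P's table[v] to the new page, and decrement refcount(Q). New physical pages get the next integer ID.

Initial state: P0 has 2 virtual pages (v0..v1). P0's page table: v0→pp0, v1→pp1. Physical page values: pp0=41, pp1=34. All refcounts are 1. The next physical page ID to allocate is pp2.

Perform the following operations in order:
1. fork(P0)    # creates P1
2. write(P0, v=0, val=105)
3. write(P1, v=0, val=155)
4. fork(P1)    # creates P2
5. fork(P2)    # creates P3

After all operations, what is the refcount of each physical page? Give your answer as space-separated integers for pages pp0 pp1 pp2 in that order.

Op 1: fork(P0) -> P1. 2 ppages; refcounts: pp0:2 pp1:2
Op 2: write(P0, v0, 105). refcount(pp0)=2>1 -> COPY to pp2. 3 ppages; refcounts: pp0:1 pp1:2 pp2:1
Op 3: write(P1, v0, 155). refcount(pp0)=1 -> write in place. 3 ppages; refcounts: pp0:1 pp1:2 pp2:1
Op 4: fork(P1) -> P2. 3 ppages; refcounts: pp0:2 pp1:3 pp2:1
Op 5: fork(P2) -> P3. 3 ppages; refcounts: pp0:3 pp1:4 pp2:1

Answer: 3 4 1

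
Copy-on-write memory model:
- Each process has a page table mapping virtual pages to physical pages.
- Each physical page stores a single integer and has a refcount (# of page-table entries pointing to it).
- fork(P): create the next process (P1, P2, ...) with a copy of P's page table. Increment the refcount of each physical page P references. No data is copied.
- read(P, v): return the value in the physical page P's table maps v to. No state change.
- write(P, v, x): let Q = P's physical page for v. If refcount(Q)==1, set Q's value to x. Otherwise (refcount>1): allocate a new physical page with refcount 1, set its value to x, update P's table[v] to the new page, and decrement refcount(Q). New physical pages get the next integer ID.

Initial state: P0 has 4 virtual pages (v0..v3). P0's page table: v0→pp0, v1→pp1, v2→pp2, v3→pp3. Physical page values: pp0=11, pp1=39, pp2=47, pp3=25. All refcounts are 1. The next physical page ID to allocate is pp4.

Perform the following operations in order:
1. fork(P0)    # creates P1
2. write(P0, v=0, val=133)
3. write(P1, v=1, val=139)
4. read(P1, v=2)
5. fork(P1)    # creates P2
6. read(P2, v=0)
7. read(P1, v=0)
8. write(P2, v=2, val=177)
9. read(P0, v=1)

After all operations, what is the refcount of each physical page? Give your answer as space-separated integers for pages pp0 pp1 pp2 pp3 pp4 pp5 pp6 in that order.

Op 1: fork(P0) -> P1. 4 ppages; refcounts: pp0:2 pp1:2 pp2:2 pp3:2
Op 2: write(P0, v0, 133). refcount(pp0)=2>1 -> COPY to pp4. 5 ppages; refcounts: pp0:1 pp1:2 pp2:2 pp3:2 pp4:1
Op 3: write(P1, v1, 139). refcount(pp1)=2>1 -> COPY to pp5. 6 ppages; refcounts: pp0:1 pp1:1 pp2:2 pp3:2 pp4:1 pp5:1
Op 4: read(P1, v2) -> 47. No state change.
Op 5: fork(P1) -> P2. 6 ppages; refcounts: pp0:2 pp1:1 pp2:3 pp3:3 pp4:1 pp5:2
Op 6: read(P2, v0) -> 11. No state change.
Op 7: read(P1, v0) -> 11. No state change.
Op 8: write(P2, v2, 177). refcount(pp2)=3>1 -> COPY to pp6. 7 ppages; refcounts: pp0:2 pp1:1 pp2:2 pp3:3 pp4:1 pp5:2 pp6:1
Op 9: read(P0, v1) -> 39. No state change.

Answer: 2 1 2 3 1 2 1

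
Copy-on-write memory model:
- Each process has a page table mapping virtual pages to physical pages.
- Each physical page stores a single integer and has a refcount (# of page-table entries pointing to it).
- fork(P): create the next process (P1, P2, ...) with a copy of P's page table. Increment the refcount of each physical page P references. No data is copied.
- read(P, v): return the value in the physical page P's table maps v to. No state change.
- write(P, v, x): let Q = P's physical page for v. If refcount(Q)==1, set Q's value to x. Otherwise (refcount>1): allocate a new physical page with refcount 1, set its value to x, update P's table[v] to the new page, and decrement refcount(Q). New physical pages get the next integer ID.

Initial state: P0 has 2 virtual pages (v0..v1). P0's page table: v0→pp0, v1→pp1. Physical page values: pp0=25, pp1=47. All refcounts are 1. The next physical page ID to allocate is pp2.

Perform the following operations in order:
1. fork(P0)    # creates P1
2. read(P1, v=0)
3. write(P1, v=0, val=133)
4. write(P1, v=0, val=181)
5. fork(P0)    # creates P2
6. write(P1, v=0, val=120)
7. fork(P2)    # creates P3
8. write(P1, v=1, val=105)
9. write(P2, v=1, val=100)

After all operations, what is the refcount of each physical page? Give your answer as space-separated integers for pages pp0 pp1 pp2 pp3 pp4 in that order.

Answer: 3 2 1 1 1

Derivation:
Op 1: fork(P0) -> P1. 2 ppages; refcounts: pp0:2 pp1:2
Op 2: read(P1, v0) -> 25. No state change.
Op 3: write(P1, v0, 133). refcount(pp0)=2>1 -> COPY to pp2. 3 ppages; refcounts: pp0:1 pp1:2 pp2:1
Op 4: write(P1, v0, 181). refcount(pp2)=1 -> write in place. 3 ppages; refcounts: pp0:1 pp1:2 pp2:1
Op 5: fork(P0) -> P2. 3 ppages; refcounts: pp0:2 pp1:3 pp2:1
Op 6: write(P1, v0, 120). refcount(pp2)=1 -> write in place. 3 ppages; refcounts: pp0:2 pp1:3 pp2:1
Op 7: fork(P2) -> P3. 3 ppages; refcounts: pp0:3 pp1:4 pp2:1
Op 8: write(P1, v1, 105). refcount(pp1)=4>1 -> COPY to pp3. 4 ppages; refcounts: pp0:3 pp1:3 pp2:1 pp3:1
Op 9: write(P2, v1, 100). refcount(pp1)=3>1 -> COPY to pp4. 5 ppages; refcounts: pp0:3 pp1:2 pp2:1 pp3:1 pp4:1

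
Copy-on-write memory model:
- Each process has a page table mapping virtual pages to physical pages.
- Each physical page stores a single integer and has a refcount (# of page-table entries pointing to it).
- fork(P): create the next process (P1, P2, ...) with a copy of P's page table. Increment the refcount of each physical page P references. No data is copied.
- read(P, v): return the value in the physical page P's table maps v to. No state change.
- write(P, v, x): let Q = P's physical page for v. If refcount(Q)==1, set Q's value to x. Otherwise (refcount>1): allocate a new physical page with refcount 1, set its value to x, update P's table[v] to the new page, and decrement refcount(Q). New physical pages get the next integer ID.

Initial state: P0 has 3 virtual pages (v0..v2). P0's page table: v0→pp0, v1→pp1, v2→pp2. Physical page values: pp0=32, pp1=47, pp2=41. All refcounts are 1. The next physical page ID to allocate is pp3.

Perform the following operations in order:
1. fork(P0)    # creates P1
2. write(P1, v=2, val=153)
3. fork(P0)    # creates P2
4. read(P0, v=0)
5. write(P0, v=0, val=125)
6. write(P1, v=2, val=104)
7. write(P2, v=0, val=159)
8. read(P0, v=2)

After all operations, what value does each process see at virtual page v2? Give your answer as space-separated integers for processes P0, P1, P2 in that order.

Answer: 41 104 41

Derivation:
Op 1: fork(P0) -> P1. 3 ppages; refcounts: pp0:2 pp1:2 pp2:2
Op 2: write(P1, v2, 153). refcount(pp2)=2>1 -> COPY to pp3. 4 ppages; refcounts: pp0:2 pp1:2 pp2:1 pp3:1
Op 3: fork(P0) -> P2. 4 ppages; refcounts: pp0:3 pp1:3 pp2:2 pp3:1
Op 4: read(P0, v0) -> 32. No state change.
Op 5: write(P0, v0, 125). refcount(pp0)=3>1 -> COPY to pp4. 5 ppages; refcounts: pp0:2 pp1:3 pp2:2 pp3:1 pp4:1
Op 6: write(P1, v2, 104). refcount(pp3)=1 -> write in place. 5 ppages; refcounts: pp0:2 pp1:3 pp2:2 pp3:1 pp4:1
Op 7: write(P2, v0, 159). refcount(pp0)=2>1 -> COPY to pp5. 6 ppages; refcounts: pp0:1 pp1:3 pp2:2 pp3:1 pp4:1 pp5:1
Op 8: read(P0, v2) -> 41. No state change.
P0: v2 -> pp2 = 41
P1: v2 -> pp3 = 104
P2: v2 -> pp2 = 41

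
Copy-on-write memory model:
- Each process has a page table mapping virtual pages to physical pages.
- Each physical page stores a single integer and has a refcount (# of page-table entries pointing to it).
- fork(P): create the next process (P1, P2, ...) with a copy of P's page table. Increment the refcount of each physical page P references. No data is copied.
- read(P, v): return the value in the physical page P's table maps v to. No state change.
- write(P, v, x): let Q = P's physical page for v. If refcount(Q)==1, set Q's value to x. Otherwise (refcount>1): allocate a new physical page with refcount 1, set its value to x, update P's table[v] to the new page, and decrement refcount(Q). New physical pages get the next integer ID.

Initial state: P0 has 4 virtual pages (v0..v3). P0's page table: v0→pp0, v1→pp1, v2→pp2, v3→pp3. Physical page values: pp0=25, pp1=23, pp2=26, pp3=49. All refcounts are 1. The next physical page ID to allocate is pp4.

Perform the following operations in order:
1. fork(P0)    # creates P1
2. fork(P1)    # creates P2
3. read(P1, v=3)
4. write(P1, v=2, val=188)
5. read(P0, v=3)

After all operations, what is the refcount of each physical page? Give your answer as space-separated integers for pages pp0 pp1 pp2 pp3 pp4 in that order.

Op 1: fork(P0) -> P1. 4 ppages; refcounts: pp0:2 pp1:2 pp2:2 pp3:2
Op 2: fork(P1) -> P2. 4 ppages; refcounts: pp0:3 pp1:3 pp2:3 pp3:3
Op 3: read(P1, v3) -> 49. No state change.
Op 4: write(P1, v2, 188). refcount(pp2)=3>1 -> COPY to pp4. 5 ppages; refcounts: pp0:3 pp1:3 pp2:2 pp3:3 pp4:1
Op 5: read(P0, v3) -> 49. No state change.

Answer: 3 3 2 3 1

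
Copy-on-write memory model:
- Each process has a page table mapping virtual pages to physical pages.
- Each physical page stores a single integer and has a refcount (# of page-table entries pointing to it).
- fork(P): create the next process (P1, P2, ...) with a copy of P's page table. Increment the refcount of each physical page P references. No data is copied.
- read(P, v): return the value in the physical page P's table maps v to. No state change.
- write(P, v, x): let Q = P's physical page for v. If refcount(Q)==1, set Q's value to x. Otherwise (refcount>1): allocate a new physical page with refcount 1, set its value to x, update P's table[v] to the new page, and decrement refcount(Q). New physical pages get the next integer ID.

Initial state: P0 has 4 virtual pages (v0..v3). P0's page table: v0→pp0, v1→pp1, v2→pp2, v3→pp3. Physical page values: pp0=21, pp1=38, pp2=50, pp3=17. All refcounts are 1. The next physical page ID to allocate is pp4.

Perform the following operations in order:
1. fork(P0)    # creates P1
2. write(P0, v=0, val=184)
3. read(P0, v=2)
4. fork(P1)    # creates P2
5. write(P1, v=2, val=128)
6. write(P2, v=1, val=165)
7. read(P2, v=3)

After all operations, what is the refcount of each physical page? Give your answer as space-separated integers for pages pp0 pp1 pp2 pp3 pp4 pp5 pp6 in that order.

Answer: 2 2 2 3 1 1 1

Derivation:
Op 1: fork(P0) -> P1. 4 ppages; refcounts: pp0:2 pp1:2 pp2:2 pp3:2
Op 2: write(P0, v0, 184). refcount(pp0)=2>1 -> COPY to pp4. 5 ppages; refcounts: pp0:1 pp1:2 pp2:2 pp3:2 pp4:1
Op 3: read(P0, v2) -> 50. No state change.
Op 4: fork(P1) -> P2. 5 ppages; refcounts: pp0:2 pp1:3 pp2:3 pp3:3 pp4:1
Op 5: write(P1, v2, 128). refcount(pp2)=3>1 -> COPY to pp5. 6 ppages; refcounts: pp0:2 pp1:3 pp2:2 pp3:3 pp4:1 pp5:1
Op 6: write(P2, v1, 165). refcount(pp1)=3>1 -> COPY to pp6. 7 ppages; refcounts: pp0:2 pp1:2 pp2:2 pp3:3 pp4:1 pp5:1 pp6:1
Op 7: read(P2, v3) -> 17. No state change.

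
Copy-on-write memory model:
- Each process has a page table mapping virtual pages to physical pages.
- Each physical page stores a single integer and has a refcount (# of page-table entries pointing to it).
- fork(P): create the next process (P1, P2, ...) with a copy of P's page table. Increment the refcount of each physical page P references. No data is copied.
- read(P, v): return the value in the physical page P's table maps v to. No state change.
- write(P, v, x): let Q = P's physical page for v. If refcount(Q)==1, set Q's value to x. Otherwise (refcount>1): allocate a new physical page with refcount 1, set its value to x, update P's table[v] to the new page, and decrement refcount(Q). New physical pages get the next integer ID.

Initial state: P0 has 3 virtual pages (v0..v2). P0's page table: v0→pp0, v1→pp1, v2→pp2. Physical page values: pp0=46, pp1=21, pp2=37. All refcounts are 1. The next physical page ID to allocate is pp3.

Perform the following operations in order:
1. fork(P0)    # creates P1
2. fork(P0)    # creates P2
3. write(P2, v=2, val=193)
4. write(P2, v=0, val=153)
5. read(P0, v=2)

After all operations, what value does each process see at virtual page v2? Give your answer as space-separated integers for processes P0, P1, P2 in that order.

Answer: 37 37 193

Derivation:
Op 1: fork(P0) -> P1. 3 ppages; refcounts: pp0:2 pp1:2 pp2:2
Op 2: fork(P0) -> P2. 3 ppages; refcounts: pp0:3 pp1:3 pp2:3
Op 3: write(P2, v2, 193). refcount(pp2)=3>1 -> COPY to pp3. 4 ppages; refcounts: pp0:3 pp1:3 pp2:2 pp3:1
Op 4: write(P2, v0, 153). refcount(pp0)=3>1 -> COPY to pp4. 5 ppages; refcounts: pp0:2 pp1:3 pp2:2 pp3:1 pp4:1
Op 5: read(P0, v2) -> 37. No state change.
P0: v2 -> pp2 = 37
P1: v2 -> pp2 = 37
P2: v2 -> pp3 = 193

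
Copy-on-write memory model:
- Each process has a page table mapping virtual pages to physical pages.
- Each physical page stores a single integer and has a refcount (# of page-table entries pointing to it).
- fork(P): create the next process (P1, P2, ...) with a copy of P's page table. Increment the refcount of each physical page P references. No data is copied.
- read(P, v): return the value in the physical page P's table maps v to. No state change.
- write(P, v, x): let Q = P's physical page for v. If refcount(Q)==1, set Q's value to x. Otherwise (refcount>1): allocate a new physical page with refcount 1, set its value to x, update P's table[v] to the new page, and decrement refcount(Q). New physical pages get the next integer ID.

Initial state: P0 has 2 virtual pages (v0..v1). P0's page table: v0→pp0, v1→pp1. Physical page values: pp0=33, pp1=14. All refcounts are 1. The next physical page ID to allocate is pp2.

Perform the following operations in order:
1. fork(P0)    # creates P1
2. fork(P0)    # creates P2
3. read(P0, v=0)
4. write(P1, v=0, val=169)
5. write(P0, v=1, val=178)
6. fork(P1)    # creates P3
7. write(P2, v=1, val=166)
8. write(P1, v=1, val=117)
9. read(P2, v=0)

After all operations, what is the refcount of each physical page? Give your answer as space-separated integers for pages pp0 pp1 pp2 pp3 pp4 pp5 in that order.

Op 1: fork(P0) -> P1. 2 ppages; refcounts: pp0:2 pp1:2
Op 2: fork(P0) -> P2. 2 ppages; refcounts: pp0:3 pp1:3
Op 3: read(P0, v0) -> 33. No state change.
Op 4: write(P1, v0, 169). refcount(pp0)=3>1 -> COPY to pp2. 3 ppages; refcounts: pp0:2 pp1:3 pp2:1
Op 5: write(P0, v1, 178). refcount(pp1)=3>1 -> COPY to pp3. 4 ppages; refcounts: pp0:2 pp1:2 pp2:1 pp3:1
Op 6: fork(P1) -> P3. 4 ppages; refcounts: pp0:2 pp1:3 pp2:2 pp3:1
Op 7: write(P2, v1, 166). refcount(pp1)=3>1 -> COPY to pp4. 5 ppages; refcounts: pp0:2 pp1:2 pp2:2 pp3:1 pp4:1
Op 8: write(P1, v1, 117). refcount(pp1)=2>1 -> COPY to pp5. 6 ppages; refcounts: pp0:2 pp1:1 pp2:2 pp3:1 pp4:1 pp5:1
Op 9: read(P2, v0) -> 33. No state change.

Answer: 2 1 2 1 1 1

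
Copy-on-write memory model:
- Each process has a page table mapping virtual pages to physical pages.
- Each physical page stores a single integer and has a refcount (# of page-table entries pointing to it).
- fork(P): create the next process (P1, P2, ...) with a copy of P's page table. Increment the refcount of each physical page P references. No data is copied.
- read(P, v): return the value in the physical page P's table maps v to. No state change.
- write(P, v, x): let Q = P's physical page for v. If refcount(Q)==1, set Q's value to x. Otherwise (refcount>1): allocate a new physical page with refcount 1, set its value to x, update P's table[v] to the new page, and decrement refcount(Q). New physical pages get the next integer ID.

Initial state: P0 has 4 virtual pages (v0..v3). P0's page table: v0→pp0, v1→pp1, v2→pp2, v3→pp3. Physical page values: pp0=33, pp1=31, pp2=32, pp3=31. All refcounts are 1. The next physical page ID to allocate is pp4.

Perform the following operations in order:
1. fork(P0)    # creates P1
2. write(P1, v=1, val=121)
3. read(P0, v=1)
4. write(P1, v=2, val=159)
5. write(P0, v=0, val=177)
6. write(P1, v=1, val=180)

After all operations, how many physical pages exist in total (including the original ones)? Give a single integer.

Answer: 7

Derivation:
Op 1: fork(P0) -> P1. 4 ppages; refcounts: pp0:2 pp1:2 pp2:2 pp3:2
Op 2: write(P1, v1, 121). refcount(pp1)=2>1 -> COPY to pp4. 5 ppages; refcounts: pp0:2 pp1:1 pp2:2 pp3:2 pp4:1
Op 3: read(P0, v1) -> 31. No state change.
Op 4: write(P1, v2, 159). refcount(pp2)=2>1 -> COPY to pp5. 6 ppages; refcounts: pp0:2 pp1:1 pp2:1 pp3:2 pp4:1 pp5:1
Op 5: write(P0, v0, 177). refcount(pp0)=2>1 -> COPY to pp6. 7 ppages; refcounts: pp0:1 pp1:1 pp2:1 pp3:2 pp4:1 pp5:1 pp6:1
Op 6: write(P1, v1, 180). refcount(pp4)=1 -> write in place. 7 ppages; refcounts: pp0:1 pp1:1 pp2:1 pp3:2 pp4:1 pp5:1 pp6:1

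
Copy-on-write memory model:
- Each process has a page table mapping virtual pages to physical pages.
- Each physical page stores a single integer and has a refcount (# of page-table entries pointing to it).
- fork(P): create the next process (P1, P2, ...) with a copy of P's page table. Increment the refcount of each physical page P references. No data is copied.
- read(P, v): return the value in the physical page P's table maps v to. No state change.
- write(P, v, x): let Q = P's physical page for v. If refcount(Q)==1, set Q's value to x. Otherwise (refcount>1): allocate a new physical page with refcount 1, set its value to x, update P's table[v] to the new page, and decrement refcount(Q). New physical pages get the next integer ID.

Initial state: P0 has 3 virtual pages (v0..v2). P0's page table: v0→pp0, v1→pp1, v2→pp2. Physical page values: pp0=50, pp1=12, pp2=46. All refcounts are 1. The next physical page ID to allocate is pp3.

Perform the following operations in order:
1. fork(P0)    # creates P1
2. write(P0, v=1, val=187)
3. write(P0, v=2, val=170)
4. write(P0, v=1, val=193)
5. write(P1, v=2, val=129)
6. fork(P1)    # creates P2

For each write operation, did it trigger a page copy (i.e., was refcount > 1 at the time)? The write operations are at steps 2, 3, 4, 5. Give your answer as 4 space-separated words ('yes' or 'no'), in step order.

Op 1: fork(P0) -> P1. 3 ppages; refcounts: pp0:2 pp1:2 pp2:2
Op 2: write(P0, v1, 187). refcount(pp1)=2>1 -> COPY to pp3. 4 ppages; refcounts: pp0:2 pp1:1 pp2:2 pp3:1
Op 3: write(P0, v2, 170). refcount(pp2)=2>1 -> COPY to pp4. 5 ppages; refcounts: pp0:2 pp1:1 pp2:1 pp3:1 pp4:1
Op 4: write(P0, v1, 193). refcount(pp3)=1 -> write in place. 5 ppages; refcounts: pp0:2 pp1:1 pp2:1 pp3:1 pp4:1
Op 5: write(P1, v2, 129). refcount(pp2)=1 -> write in place. 5 ppages; refcounts: pp0:2 pp1:1 pp2:1 pp3:1 pp4:1
Op 6: fork(P1) -> P2. 5 ppages; refcounts: pp0:3 pp1:2 pp2:2 pp3:1 pp4:1

yes yes no no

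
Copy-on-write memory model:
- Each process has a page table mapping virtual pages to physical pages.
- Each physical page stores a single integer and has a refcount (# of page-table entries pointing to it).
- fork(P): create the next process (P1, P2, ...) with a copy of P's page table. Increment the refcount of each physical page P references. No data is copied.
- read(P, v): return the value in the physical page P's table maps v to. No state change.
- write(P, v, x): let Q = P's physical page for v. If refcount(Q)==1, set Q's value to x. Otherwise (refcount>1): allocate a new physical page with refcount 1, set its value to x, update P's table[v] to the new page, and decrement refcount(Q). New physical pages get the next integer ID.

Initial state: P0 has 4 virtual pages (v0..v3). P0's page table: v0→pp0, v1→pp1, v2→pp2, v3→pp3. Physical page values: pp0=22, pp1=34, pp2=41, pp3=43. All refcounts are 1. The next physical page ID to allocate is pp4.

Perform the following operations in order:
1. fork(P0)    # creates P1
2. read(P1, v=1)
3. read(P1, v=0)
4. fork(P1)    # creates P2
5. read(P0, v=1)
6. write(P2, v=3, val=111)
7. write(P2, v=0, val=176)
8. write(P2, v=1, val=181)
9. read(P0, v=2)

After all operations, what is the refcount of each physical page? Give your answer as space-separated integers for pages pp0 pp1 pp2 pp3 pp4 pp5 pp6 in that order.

Answer: 2 2 3 2 1 1 1

Derivation:
Op 1: fork(P0) -> P1. 4 ppages; refcounts: pp0:2 pp1:2 pp2:2 pp3:2
Op 2: read(P1, v1) -> 34. No state change.
Op 3: read(P1, v0) -> 22. No state change.
Op 4: fork(P1) -> P2. 4 ppages; refcounts: pp0:3 pp1:3 pp2:3 pp3:3
Op 5: read(P0, v1) -> 34. No state change.
Op 6: write(P2, v3, 111). refcount(pp3)=3>1 -> COPY to pp4. 5 ppages; refcounts: pp0:3 pp1:3 pp2:3 pp3:2 pp4:1
Op 7: write(P2, v0, 176). refcount(pp0)=3>1 -> COPY to pp5. 6 ppages; refcounts: pp0:2 pp1:3 pp2:3 pp3:2 pp4:1 pp5:1
Op 8: write(P2, v1, 181). refcount(pp1)=3>1 -> COPY to pp6. 7 ppages; refcounts: pp0:2 pp1:2 pp2:3 pp3:2 pp4:1 pp5:1 pp6:1
Op 9: read(P0, v2) -> 41. No state change.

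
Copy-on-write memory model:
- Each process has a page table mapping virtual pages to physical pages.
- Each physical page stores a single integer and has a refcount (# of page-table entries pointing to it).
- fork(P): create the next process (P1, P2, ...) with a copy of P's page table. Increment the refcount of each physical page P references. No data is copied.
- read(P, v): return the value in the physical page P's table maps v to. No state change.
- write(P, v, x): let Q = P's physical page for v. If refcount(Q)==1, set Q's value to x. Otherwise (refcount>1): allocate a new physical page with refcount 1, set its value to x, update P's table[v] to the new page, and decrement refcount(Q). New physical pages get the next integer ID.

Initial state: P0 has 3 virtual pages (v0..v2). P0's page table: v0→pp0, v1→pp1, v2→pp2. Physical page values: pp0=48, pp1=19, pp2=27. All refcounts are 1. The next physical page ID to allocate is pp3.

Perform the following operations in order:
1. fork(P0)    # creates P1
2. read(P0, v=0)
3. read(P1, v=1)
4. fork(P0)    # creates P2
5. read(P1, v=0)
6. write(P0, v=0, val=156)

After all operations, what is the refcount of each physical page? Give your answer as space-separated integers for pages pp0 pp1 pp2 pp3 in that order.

Op 1: fork(P0) -> P1. 3 ppages; refcounts: pp0:2 pp1:2 pp2:2
Op 2: read(P0, v0) -> 48. No state change.
Op 3: read(P1, v1) -> 19. No state change.
Op 4: fork(P0) -> P2. 3 ppages; refcounts: pp0:3 pp1:3 pp2:3
Op 5: read(P1, v0) -> 48. No state change.
Op 6: write(P0, v0, 156). refcount(pp0)=3>1 -> COPY to pp3. 4 ppages; refcounts: pp0:2 pp1:3 pp2:3 pp3:1

Answer: 2 3 3 1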